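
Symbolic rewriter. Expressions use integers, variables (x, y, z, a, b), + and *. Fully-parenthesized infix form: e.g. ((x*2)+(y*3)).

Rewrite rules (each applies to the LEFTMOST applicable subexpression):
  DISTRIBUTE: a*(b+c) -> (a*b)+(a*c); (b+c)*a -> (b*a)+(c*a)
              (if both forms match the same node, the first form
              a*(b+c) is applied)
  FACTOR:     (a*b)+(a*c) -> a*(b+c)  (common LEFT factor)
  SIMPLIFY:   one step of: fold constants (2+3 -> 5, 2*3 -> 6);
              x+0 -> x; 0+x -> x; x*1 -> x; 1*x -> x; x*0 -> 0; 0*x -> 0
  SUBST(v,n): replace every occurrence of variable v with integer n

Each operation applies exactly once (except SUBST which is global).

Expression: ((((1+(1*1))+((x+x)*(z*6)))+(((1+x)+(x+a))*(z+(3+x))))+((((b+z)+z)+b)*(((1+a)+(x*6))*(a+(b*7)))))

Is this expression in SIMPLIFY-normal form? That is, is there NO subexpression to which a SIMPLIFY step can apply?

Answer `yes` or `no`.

Expression: ((((1+(1*1))+((x+x)*(z*6)))+(((1+x)+(x+a))*(z+(3+x))))+((((b+z)+z)+b)*(((1+a)+(x*6))*(a+(b*7)))))
Scanning for simplifiable subexpressions (pre-order)...
  at root: ((((1+(1*1))+((x+x)*(z*6)))+(((1+x)+(x+a))*(z+(3+x))))+((((b+z)+z)+b)*(((1+a)+(x*6))*(a+(b*7))))) (not simplifiable)
  at L: (((1+(1*1))+((x+x)*(z*6)))+(((1+x)+(x+a))*(z+(3+x)))) (not simplifiable)
  at LL: ((1+(1*1))+((x+x)*(z*6))) (not simplifiable)
  at LLL: (1+(1*1)) (not simplifiable)
  at LLLR: (1*1) (SIMPLIFIABLE)
  at LLR: ((x+x)*(z*6)) (not simplifiable)
  at LLRL: (x+x) (not simplifiable)
  at LLRR: (z*6) (not simplifiable)
  at LR: (((1+x)+(x+a))*(z+(3+x))) (not simplifiable)
  at LRL: ((1+x)+(x+a)) (not simplifiable)
  at LRLL: (1+x) (not simplifiable)
  at LRLR: (x+a) (not simplifiable)
  at LRR: (z+(3+x)) (not simplifiable)
  at LRRR: (3+x) (not simplifiable)
  at R: ((((b+z)+z)+b)*(((1+a)+(x*6))*(a+(b*7)))) (not simplifiable)
  at RL: (((b+z)+z)+b) (not simplifiable)
  at RLL: ((b+z)+z) (not simplifiable)
  at RLLL: (b+z) (not simplifiable)
  at RR: (((1+a)+(x*6))*(a+(b*7))) (not simplifiable)
  at RRL: ((1+a)+(x*6)) (not simplifiable)
  at RRLL: (1+a) (not simplifiable)
  at RRLR: (x*6) (not simplifiable)
  at RRR: (a+(b*7)) (not simplifiable)
  at RRRR: (b*7) (not simplifiable)
Found simplifiable subexpr at path LLLR: (1*1)
One SIMPLIFY step would give: ((((1+1)+((x+x)*(z*6)))+(((1+x)+(x+a))*(z+(3+x))))+((((b+z)+z)+b)*(((1+a)+(x*6))*(a+(b*7)))))
-> NOT in normal form.

Answer: no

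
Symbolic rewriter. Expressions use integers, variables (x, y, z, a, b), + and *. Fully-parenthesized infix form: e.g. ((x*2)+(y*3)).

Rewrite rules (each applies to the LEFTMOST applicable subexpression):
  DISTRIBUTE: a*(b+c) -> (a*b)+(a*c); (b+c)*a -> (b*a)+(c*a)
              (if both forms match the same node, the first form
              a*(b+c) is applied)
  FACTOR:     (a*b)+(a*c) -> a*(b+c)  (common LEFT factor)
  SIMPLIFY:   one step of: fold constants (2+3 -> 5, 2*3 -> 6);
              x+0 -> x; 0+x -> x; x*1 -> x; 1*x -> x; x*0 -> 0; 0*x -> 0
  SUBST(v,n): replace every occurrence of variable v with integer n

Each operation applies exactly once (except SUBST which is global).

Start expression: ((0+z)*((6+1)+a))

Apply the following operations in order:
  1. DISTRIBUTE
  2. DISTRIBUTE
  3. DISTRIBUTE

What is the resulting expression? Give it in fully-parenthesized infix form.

Start: ((0+z)*((6+1)+a))
Apply DISTRIBUTE at root (target: ((0+z)*((6+1)+a))): ((0+z)*((6+1)+a)) -> (((0+z)*(6+1))+((0+z)*a))
Apply DISTRIBUTE at L (target: ((0+z)*(6+1))): (((0+z)*(6+1))+((0+z)*a)) -> ((((0+z)*6)+((0+z)*1))+((0+z)*a))
Apply DISTRIBUTE at LL (target: ((0+z)*6)): ((((0+z)*6)+((0+z)*1))+((0+z)*a)) -> ((((0*6)+(z*6))+((0+z)*1))+((0+z)*a))

Answer: ((((0*6)+(z*6))+((0+z)*1))+((0+z)*a))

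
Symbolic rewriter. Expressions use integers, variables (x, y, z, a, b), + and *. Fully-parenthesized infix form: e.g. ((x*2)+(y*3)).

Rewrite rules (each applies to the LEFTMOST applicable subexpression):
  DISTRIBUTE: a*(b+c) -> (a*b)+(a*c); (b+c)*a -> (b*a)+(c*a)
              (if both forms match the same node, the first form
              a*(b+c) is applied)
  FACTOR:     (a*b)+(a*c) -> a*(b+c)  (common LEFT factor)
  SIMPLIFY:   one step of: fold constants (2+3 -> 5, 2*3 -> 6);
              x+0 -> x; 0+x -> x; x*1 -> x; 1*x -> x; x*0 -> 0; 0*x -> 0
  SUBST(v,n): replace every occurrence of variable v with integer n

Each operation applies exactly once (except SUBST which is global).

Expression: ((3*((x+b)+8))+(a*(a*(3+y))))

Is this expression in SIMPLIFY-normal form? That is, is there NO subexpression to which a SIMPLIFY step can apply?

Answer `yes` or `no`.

Answer: yes

Derivation:
Expression: ((3*((x+b)+8))+(a*(a*(3+y))))
Scanning for simplifiable subexpressions (pre-order)...
  at root: ((3*((x+b)+8))+(a*(a*(3+y)))) (not simplifiable)
  at L: (3*((x+b)+8)) (not simplifiable)
  at LR: ((x+b)+8) (not simplifiable)
  at LRL: (x+b) (not simplifiable)
  at R: (a*(a*(3+y))) (not simplifiable)
  at RR: (a*(3+y)) (not simplifiable)
  at RRR: (3+y) (not simplifiable)
Result: no simplifiable subexpression found -> normal form.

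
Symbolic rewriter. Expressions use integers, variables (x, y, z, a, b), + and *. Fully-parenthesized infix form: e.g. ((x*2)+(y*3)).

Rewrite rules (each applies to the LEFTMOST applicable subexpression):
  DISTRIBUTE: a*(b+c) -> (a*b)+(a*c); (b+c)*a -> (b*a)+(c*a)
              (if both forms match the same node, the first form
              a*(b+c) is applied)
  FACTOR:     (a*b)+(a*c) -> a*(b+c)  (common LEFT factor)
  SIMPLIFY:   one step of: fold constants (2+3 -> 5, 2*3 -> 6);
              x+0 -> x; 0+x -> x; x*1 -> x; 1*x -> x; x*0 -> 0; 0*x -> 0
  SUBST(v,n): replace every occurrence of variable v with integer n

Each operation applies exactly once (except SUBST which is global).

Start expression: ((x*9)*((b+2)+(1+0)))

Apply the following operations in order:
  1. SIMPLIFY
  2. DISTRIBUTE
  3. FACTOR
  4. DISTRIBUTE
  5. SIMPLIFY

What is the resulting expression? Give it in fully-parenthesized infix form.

Answer: (((x*9)*(b+2))+(x*9))

Derivation:
Start: ((x*9)*((b+2)+(1+0)))
Apply SIMPLIFY at RR (target: (1+0)): ((x*9)*((b+2)+(1+0))) -> ((x*9)*((b+2)+1))
Apply DISTRIBUTE at root (target: ((x*9)*((b+2)+1))): ((x*9)*((b+2)+1)) -> (((x*9)*(b+2))+((x*9)*1))
Apply FACTOR at root (target: (((x*9)*(b+2))+((x*9)*1))): (((x*9)*(b+2))+((x*9)*1)) -> ((x*9)*((b+2)+1))
Apply DISTRIBUTE at root (target: ((x*9)*((b+2)+1))): ((x*9)*((b+2)+1)) -> (((x*9)*(b+2))+((x*9)*1))
Apply SIMPLIFY at R (target: ((x*9)*1)): (((x*9)*(b+2))+((x*9)*1)) -> (((x*9)*(b+2))+(x*9))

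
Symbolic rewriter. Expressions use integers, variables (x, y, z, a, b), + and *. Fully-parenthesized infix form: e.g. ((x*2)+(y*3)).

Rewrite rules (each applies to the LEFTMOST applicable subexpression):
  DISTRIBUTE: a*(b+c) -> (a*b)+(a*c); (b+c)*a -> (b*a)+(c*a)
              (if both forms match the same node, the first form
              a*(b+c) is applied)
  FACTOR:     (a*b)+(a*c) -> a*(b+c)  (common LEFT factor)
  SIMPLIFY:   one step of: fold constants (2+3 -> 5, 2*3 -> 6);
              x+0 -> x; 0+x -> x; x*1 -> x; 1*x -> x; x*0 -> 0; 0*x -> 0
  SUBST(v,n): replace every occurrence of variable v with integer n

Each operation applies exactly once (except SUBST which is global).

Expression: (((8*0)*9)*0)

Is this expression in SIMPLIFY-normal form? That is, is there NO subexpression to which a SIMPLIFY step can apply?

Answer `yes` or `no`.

Expression: (((8*0)*9)*0)
Scanning for simplifiable subexpressions (pre-order)...
  at root: (((8*0)*9)*0) (SIMPLIFIABLE)
  at L: ((8*0)*9) (not simplifiable)
  at LL: (8*0) (SIMPLIFIABLE)
Found simplifiable subexpr at path root: (((8*0)*9)*0)
One SIMPLIFY step would give: 0
-> NOT in normal form.

Answer: no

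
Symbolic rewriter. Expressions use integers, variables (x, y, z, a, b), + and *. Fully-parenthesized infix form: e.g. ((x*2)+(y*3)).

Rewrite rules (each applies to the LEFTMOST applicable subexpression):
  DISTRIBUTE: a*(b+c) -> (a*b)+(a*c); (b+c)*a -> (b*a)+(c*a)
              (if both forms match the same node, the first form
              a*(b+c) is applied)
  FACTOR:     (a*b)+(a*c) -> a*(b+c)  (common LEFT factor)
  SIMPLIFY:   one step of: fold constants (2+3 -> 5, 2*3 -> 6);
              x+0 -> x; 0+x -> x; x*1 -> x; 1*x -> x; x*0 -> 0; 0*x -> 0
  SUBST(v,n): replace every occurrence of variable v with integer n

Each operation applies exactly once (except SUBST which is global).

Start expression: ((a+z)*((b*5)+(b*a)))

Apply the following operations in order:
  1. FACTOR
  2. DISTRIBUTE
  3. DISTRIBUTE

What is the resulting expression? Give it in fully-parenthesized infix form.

Answer: ((a*((b*5)+(b*a)))+(z*(b*(5+a))))

Derivation:
Start: ((a+z)*((b*5)+(b*a)))
Apply FACTOR at R (target: ((b*5)+(b*a))): ((a+z)*((b*5)+(b*a))) -> ((a+z)*(b*(5+a)))
Apply DISTRIBUTE at root (target: ((a+z)*(b*(5+a)))): ((a+z)*(b*(5+a))) -> ((a*(b*(5+a)))+(z*(b*(5+a))))
Apply DISTRIBUTE at LR (target: (b*(5+a))): ((a*(b*(5+a)))+(z*(b*(5+a)))) -> ((a*((b*5)+(b*a)))+(z*(b*(5+a))))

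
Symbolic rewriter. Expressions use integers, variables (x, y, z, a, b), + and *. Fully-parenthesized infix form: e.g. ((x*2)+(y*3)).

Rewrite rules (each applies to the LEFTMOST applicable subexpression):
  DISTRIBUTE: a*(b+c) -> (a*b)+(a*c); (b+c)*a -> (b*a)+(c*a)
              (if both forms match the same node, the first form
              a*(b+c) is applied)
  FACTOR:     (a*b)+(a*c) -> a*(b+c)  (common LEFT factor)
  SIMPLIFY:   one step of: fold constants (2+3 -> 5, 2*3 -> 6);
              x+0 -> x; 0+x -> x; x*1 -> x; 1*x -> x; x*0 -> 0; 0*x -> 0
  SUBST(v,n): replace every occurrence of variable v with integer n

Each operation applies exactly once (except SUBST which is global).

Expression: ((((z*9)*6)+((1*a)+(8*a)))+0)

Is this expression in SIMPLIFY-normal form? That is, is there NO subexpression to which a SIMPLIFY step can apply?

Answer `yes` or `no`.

Answer: no

Derivation:
Expression: ((((z*9)*6)+((1*a)+(8*a)))+0)
Scanning for simplifiable subexpressions (pre-order)...
  at root: ((((z*9)*6)+((1*a)+(8*a)))+0) (SIMPLIFIABLE)
  at L: (((z*9)*6)+((1*a)+(8*a))) (not simplifiable)
  at LL: ((z*9)*6) (not simplifiable)
  at LLL: (z*9) (not simplifiable)
  at LR: ((1*a)+(8*a)) (not simplifiable)
  at LRL: (1*a) (SIMPLIFIABLE)
  at LRR: (8*a) (not simplifiable)
Found simplifiable subexpr at path root: ((((z*9)*6)+((1*a)+(8*a)))+0)
One SIMPLIFY step would give: (((z*9)*6)+((1*a)+(8*a)))
-> NOT in normal form.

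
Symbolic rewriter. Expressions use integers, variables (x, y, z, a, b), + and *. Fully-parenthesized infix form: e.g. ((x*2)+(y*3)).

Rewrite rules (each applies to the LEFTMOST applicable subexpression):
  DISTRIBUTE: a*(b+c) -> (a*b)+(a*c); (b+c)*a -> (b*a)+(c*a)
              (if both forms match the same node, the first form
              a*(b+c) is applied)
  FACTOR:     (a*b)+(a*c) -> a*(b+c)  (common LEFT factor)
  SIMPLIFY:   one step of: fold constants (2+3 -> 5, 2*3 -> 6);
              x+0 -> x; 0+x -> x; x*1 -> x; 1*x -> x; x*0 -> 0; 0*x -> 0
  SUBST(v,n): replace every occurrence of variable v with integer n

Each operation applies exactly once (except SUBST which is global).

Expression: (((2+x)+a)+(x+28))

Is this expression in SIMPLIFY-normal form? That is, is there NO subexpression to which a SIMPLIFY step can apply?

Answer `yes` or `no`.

Answer: yes

Derivation:
Expression: (((2+x)+a)+(x+28))
Scanning for simplifiable subexpressions (pre-order)...
  at root: (((2+x)+a)+(x+28)) (not simplifiable)
  at L: ((2+x)+a) (not simplifiable)
  at LL: (2+x) (not simplifiable)
  at R: (x+28) (not simplifiable)
Result: no simplifiable subexpression found -> normal form.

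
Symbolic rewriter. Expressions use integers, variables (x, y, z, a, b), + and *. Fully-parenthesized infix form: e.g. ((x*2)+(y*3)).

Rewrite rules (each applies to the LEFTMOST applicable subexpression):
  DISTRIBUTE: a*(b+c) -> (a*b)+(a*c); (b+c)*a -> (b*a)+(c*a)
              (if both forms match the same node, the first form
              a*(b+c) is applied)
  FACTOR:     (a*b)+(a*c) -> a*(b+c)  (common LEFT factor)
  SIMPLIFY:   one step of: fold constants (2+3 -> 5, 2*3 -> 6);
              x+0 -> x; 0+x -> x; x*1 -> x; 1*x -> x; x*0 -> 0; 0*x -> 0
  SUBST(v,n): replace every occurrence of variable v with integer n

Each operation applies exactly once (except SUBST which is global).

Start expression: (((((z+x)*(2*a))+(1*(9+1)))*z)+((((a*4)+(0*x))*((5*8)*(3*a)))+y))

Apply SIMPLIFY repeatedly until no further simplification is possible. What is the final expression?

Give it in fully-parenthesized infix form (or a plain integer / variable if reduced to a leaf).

Answer: (((((z+x)*(2*a))+10)*z)+(((a*4)*(40*(3*a)))+y))

Derivation:
Start: (((((z+x)*(2*a))+(1*(9+1)))*z)+((((a*4)+(0*x))*((5*8)*(3*a)))+y))
Step 1: at LLR: (1*(9+1)) -> (9+1); overall: (((((z+x)*(2*a))+(1*(9+1)))*z)+((((a*4)+(0*x))*((5*8)*(3*a)))+y)) -> (((((z+x)*(2*a))+(9+1))*z)+((((a*4)+(0*x))*((5*8)*(3*a)))+y))
Step 2: at LLR: (9+1) -> 10; overall: (((((z+x)*(2*a))+(9+1))*z)+((((a*4)+(0*x))*((5*8)*(3*a)))+y)) -> (((((z+x)*(2*a))+10)*z)+((((a*4)+(0*x))*((5*8)*(3*a)))+y))
Step 3: at RLLR: (0*x) -> 0; overall: (((((z+x)*(2*a))+10)*z)+((((a*4)+(0*x))*((5*8)*(3*a)))+y)) -> (((((z+x)*(2*a))+10)*z)+((((a*4)+0)*((5*8)*(3*a)))+y))
Step 4: at RLL: ((a*4)+0) -> (a*4); overall: (((((z+x)*(2*a))+10)*z)+((((a*4)+0)*((5*8)*(3*a)))+y)) -> (((((z+x)*(2*a))+10)*z)+(((a*4)*((5*8)*(3*a)))+y))
Step 5: at RLRL: (5*8) -> 40; overall: (((((z+x)*(2*a))+10)*z)+(((a*4)*((5*8)*(3*a)))+y)) -> (((((z+x)*(2*a))+10)*z)+(((a*4)*(40*(3*a)))+y))
Fixed point: (((((z+x)*(2*a))+10)*z)+(((a*4)*(40*(3*a)))+y))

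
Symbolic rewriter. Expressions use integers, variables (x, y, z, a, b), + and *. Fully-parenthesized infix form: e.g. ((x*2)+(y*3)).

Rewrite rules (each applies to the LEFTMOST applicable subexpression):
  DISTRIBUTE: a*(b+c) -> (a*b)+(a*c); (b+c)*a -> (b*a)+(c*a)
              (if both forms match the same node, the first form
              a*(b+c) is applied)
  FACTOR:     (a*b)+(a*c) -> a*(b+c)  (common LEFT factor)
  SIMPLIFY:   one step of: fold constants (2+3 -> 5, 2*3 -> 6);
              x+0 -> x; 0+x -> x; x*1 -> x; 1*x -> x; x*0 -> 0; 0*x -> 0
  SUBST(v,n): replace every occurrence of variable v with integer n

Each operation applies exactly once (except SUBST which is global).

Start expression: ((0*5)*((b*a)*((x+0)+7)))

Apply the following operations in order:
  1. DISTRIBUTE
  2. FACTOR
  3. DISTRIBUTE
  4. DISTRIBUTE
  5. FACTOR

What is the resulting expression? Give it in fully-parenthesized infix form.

Start: ((0*5)*((b*a)*((x+0)+7)))
Apply DISTRIBUTE at R (target: ((b*a)*((x+0)+7))): ((0*5)*((b*a)*((x+0)+7))) -> ((0*5)*(((b*a)*(x+0))+((b*a)*7)))
Apply FACTOR at R (target: (((b*a)*(x+0))+((b*a)*7))): ((0*5)*(((b*a)*(x+0))+((b*a)*7))) -> ((0*5)*((b*a)*((x+0)+7)))
Apply DISTRIBUTE at R (target: ((b*a)*((x+0)+7))): ((0*5)*((b*a)*((x+0)+7))) -> ((0*5)*(((b*a)*(x+0))+((b*a)*7)))
Apply DISTRIBUTE at root (target: ((0*5)*(((b*a)*(x+0))+((b*a)*7)))): ((0*5)*(((b*a)*(x+0))+((b*a)*7))) -> (((0*5)*((b*a)*(x+0)))+((0*5)*((b*a)*7)))
Apply FACTOR at root (target: (((0*5)*((b*a)*(x+0)))+((0*5)*((b*a)*7)))): (((0*5)*((b*a)*(x+0)))+((0*5)*((b*a)*7))) -> ((0*5)*(((b*a)*(x+0))+((b*a)*7)))

Answer: ((0*5)*(((b*a)*(x+0))+((b*a)*7)))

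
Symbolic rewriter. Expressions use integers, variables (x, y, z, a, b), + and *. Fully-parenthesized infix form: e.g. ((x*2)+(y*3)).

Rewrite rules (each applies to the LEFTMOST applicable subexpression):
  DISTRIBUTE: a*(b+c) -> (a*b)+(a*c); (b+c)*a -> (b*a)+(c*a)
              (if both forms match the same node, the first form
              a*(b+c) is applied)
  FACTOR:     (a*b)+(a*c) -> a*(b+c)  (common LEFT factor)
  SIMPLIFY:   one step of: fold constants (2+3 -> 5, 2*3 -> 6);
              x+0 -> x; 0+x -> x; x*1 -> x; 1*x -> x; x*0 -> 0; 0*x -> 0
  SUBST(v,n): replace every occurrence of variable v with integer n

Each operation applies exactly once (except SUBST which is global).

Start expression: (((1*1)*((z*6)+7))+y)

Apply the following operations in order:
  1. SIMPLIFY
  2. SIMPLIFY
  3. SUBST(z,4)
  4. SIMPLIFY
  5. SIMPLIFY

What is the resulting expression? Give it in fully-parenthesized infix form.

Start: (((1*1)*((z*6)+7))+y)
Apply SIMPLIFY at LL (target: (1*1)): (((1*1)*((z*6)+7))+y) -> ((1*((z*6)+7))+y)
Apply SIMPLIFY at L (target: (1*((z*6)+7))): ((1*((z*6)+7))+y) -> (((z*6)+7)+y)
Apply SUBST(z,4): (((z*6)+7)+y) -> (((4*6)+7)+y)
Apply SIMPLIFY at LL (target: (4*6)): (((4*6)+7)+y) -> ((24+7)+y)
Apply SIMPLIFY at L (target: (24+7)): ((24+7)+y) -> (31+y)

Answer: (31+y)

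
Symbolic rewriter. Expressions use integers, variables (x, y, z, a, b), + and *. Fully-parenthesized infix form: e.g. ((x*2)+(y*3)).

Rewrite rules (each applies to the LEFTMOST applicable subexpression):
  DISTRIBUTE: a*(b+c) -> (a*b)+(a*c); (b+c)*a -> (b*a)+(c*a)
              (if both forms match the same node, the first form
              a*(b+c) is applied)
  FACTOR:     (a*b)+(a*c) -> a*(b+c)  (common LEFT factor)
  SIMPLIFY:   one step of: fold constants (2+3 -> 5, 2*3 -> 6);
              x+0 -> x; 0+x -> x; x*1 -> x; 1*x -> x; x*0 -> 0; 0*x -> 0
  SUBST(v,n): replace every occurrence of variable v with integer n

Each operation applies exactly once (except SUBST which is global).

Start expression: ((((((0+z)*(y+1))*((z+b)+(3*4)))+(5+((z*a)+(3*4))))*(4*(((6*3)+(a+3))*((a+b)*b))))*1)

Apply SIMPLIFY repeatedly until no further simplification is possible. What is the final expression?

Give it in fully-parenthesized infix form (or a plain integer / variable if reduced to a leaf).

Start: ((((((0+z)*(y+1))*((z+b)+(3*4)))+(5+((z*a)+(3*4))))*(4*(((6*3)+(a+3))*((a+b)*b))))*1)
Step 1: at root: ((((((0+z)*(y+1))*((z+b)+(3*4)))+(5+((z*a)+(3*4))))*(4*(((6*3)+(a+3))*((a+b)*b))))*1) -> (((((0+z)*(y+1))*((z+b)+(3*4)))+(5+((z*a)+(3*4))))*(4*(((6*3)+(a+3))*((a+b)*b)))); overall: ((((((0+z)*(y+1))*((z+b)+(3*4)))+(5+((z*a)+(3*4))))*(4*(((6*3)+(a+3))*((a+b)*b))))*1) -> (((((0+z)*(y+1))*((z+b)+(3*4)))+(5+((z*a)+(3*4))))*(4*(((6*3)+(a+3))*((a+b)*b))))
Step 2: at LLLL: (0+z) -> z; overall: (((((0+z)*(y+1))*((z+b)+(3*4)))+(5+((z*a)+(3*4))))*(4*(((6*3)+(a+3))*((a+b)*b)))) -> ((((z*(y+1))*((z+b)+(3*4)))+(5+((z*a)+(3*4))))*(4*(((6*3)+(a+3))*((a+b)*b))))
Step 3: at LLRR: (3*4) -> 12; overall: ((((z*(y+1))*((z+b)+(3*4)))+(5+((z*a)+(3*4))))*(4*(((6*3)+(a+3))*((a+b)*b)))) -> ((((z*(y+1))*((z+b)+12))+(5+((z*a)+(3*4))))*(4*(((6*3)+(a+3))*((a+b)*b))))
Step 4: at LRRR: (3*4) -> 12; overall: ((((z*(y+1))*((z+b)+12))+(5+((z*a)+(3*4))))*(4*(((6*3)+(a+3))*((a+b)*b)))) -> ((((z*(y+1))*((z+b)+12))+(5+((z*a)+12)))*(4*(((6*3)+(a+3))*((a+b)*b))))
Step 5: at RRLL: (6*3) -> 18; overall: ((((z*(y+1))*((z+b)+12))+(5+((z*a)+12)))*(4*(((6*3)+(a+3))*((a+b)*b)))) -> ((((z*(y+1))*((z+b)+12))+(5+((z*a)+12)))*(4*((18+(a+3))*((a+b)*b))))
Fixed point: ((((z*(y+1))*((z+b)+12))+(5+((z*a)+12)))*(4*((18+(a+3))*((a+b)*b))))

Answer: ((((z*(y+1))*((z+b)+12))+(5+((z*a)+12)))*(4*((18+(a+3))*((a+b)*b))))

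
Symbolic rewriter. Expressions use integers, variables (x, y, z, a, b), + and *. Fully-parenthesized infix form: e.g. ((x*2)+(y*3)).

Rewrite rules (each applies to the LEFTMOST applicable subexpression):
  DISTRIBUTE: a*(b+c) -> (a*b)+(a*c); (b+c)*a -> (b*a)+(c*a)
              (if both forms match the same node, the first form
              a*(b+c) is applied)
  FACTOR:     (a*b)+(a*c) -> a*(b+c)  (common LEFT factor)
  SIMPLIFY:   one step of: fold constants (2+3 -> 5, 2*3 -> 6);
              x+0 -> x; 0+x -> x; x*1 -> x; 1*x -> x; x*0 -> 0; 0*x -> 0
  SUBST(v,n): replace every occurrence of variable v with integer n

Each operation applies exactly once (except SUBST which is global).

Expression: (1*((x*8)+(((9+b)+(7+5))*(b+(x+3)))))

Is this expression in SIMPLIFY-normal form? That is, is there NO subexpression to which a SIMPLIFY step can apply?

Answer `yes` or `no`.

Answer: no

Derivation:
Expression: (1*((x*8)+(((9+b)+(7+5))*(b+(x+3)))))
Scanning for simplifiable subexpressions (pre-order)...
  at root: (1*((x*8)+(((9+b)+(7+5))*(b+(x+3))))) (SIMPLIFIABLE)
  at R: ((x*8)+(((9+b)+(7+5))*(b+(x+3)))) (not simplifiable)
  at RL: (x*8) (not simplifiable)
  at RR: (((9+b)+(7+5))*(b+(x+3))) (not simplifiable)
  at RRL: ((9+b)+(7+5)) (not simplifiable)
  at RRLL: (9+b) (not simplifiable)
  at RRLR: (7+5) (SIMPLIFIABLE)
  at RRR: (b+(x+3)) (not simplifiable)
  at RRRR: (x+3) (not simplifiable)
Found simplifiable subexpr at path root: (1*((x*8)+(((9+b)+(7+5))*(b+(x+3)))))
One SIMPLIFY step would give: ((x*8)+(((9+b)+(7+5))*(b+(x+3))))
-> NOT in normal form.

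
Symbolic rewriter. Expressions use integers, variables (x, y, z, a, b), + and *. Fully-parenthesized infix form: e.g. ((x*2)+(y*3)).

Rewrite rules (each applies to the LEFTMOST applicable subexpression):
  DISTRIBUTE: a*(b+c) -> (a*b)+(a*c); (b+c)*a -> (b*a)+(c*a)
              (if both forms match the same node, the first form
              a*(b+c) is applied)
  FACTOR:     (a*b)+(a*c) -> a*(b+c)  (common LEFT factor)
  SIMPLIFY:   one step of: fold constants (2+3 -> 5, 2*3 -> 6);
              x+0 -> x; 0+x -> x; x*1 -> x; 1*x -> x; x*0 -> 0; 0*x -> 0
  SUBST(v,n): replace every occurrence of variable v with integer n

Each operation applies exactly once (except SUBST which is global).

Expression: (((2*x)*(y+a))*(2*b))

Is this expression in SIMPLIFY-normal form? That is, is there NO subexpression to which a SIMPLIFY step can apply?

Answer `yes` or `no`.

Answer: yes

Derivation:
Expression: (((2*x)*(y+a))*(2*b))
Scanning for simplifiable subexpressions (pre-order)...
  at root: (((2*x)*(y+a))*(2*b)) (not simplifiable)
  at L: ((2*x)*(y+a)) (not simplifiable)
  at LL: (2*x) (not simplifiable)
  at LR: (y+a) (not simplifiable)
  at R: (2*b) (not simplifiable)
Result: no simplifiable subexpression found -> normal form.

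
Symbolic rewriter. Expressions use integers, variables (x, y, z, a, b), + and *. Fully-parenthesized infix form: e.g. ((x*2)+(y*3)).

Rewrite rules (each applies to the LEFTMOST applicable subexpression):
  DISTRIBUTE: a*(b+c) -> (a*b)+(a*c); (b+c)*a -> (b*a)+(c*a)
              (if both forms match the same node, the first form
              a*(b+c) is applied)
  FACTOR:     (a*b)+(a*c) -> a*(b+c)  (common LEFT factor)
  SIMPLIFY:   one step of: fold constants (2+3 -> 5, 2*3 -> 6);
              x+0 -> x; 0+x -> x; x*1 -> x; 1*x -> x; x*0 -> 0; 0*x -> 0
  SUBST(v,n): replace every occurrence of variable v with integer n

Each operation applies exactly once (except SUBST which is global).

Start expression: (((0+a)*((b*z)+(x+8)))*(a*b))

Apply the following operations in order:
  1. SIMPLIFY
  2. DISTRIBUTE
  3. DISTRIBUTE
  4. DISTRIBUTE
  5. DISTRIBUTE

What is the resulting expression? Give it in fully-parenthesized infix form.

Start: (((0+a)*((b*z)+(x+8)))*(a*b))
Apply SIMPLIFY at LL (target: (0+a)): (((0+a)*((b*z)+(x+8)))*(a*b)) -> ((a*((b*z)+(x+8)))*(a*b))
Apply DISTRIBUTE at L (target: (a*((b*z)+(x+8)))): ((a*((b*z)+(x+8)))*(a*b)) -> (((a*(b*z))+(a*(x+8)))*(a*b))
Apply DISTRIBUTE at root (target: (((a*(b*z))+(a*(x+8)))*(a*b))): (((a*(b*z))+(a*(x+8)))*(a*b)) -> (((a*(b*z))*(a*b))+((a*(x+8))*(a*b)))
Apply DISTRIBUTE at RL (target: (a*(x+8))): (((a*(b*z))*(a*b))+((a*(x+8))*(a*b))) -> (((a*(b*z))*(a*b))+(((a*x)+(a*8))*(a*b)))
Apply DISTRIBUTE at R (target: (((a*x)+(a*8))*(a*b))): (((a*(b*z))*(a*b))+(((a*x)+(a*8))*(a*b))) -> (((a*(b*z))*(a*b))+(((a*x)*(a*b))+((a*8)*(a*b))))

Answer: (((a*(b*z))*(a*b))+(((a*x)*(a*b))+((a*8)*(a*b))))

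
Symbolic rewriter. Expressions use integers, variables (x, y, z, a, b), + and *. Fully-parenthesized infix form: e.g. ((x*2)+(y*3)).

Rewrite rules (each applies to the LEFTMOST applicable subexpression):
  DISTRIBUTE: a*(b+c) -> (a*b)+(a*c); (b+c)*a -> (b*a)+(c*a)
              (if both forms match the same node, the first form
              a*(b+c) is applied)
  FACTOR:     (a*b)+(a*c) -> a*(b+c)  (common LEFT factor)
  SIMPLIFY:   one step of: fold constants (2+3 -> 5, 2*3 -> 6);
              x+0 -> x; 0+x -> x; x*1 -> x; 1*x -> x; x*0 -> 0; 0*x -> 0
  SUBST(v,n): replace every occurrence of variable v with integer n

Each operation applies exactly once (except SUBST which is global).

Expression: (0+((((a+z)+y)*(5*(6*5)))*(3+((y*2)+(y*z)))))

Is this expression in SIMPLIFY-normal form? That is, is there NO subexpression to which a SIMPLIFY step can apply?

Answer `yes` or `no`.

Answer: no

Derivation:
Expression: (0+((((a+z)+y)*(5*(6*5)))*(3+((y*2)+(y*z)))))
Scanning for simplifiable subexpressions (pre-order)...
  at root: (0+((((a+z)+y)*(5*(6*5)))*(3+((y*2)+(y*z))))) (SIMPLIFIABLE)
  at R: ((((a+z)+y)*(5*(6*5)))*(3+((y*2)+(y*z)))) (not simplifiable)
  at RL: (((a+z)+y)*(5*(6*5))) (not simplifiable)
  at RLL: ((a+z)+y) (not simplifiable)
  at RLLL: (a+z) (not simplifiable)
  at RLR: (5*(6*5)) (not simplifiable)
  at RLRR: (6*5) (SIMPLIFIABLE)
  at RR: (3+((y*2)+(y*z))) (not simplifiable)
  at RRR: ((y*2)+(y*z)) (not simplifiable)
  at RRRL: (y*2) (not simplifiable)
  at RRRR: (y*z) (not simplifiable)
Found simplifiable subexpr at path root: (0+((((a+z)+y)*(5*(6*5)))*(3+((y*2)+(y*z)))))
One SIMPLIFY step would give: ((((a+z)+y)*(5*(6*5)))*(3+((y*2)+(y*z))))
-> NOT in normal form.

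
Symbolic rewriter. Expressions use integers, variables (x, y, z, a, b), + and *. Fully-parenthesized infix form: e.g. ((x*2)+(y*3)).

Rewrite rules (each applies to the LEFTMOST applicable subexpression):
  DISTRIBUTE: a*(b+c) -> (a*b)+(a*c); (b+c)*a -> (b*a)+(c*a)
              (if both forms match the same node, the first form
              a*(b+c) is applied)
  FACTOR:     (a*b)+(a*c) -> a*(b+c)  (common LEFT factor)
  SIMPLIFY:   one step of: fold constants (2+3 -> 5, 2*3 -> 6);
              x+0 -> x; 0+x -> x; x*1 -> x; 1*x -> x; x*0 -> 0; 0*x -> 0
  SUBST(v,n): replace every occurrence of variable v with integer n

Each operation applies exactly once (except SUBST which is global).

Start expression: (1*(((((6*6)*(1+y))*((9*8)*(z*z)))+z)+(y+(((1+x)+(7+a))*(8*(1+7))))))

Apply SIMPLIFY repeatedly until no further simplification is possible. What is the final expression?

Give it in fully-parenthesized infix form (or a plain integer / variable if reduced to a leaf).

Answer: ((((36*(1+y))*(72*(z*z)))+z)+(y+(((1+x)+(7+a))*64)))

Derivation:
Start: (1*(((((6*6)*(1+y))*((9*8)*(z*z)))+z)+(y+(((1+x)+(7+a))*(8*(1+7))))))
Step 1: at root: (1*(((((6*6)*(1+y))*((9*8)*(z*z)))+z)+(y+(((1+x)+(7+a))*(8*(1+7)))))) -> (((((6*6)*(1+y))*((9*8)*(z*z)))+z)+(y+(((1+x)+(7+a))*(8*(1+7))))); overall: (1*(((((6*6)*(1+y))*((9*8)*(z*z)))+z)+(y+(((1+x)+(7+a))*(8*(1+7)))))) -> (((((6*6)*(1+y))*((9*8)*(z*z)))+z)+(y+(((1+x)+(7+a))*(8*(1+7)))))
Step 2: at LLLL: (6*6) -> 36; overall: (((((6*6)*(1+y))*((9*8)*(z*z)))+z)+(y+(((1+x)+(7+a))*(8*(1+7))))) -> ((((36*(1+y))*((9*8)*(z*z)))+z)+(y+(((1+x)+(7+a))*(8*(1+7)))))
Step 3: at LLRL: (9*8) -> 72; overall: ((((36*(1+y))*((9*8)*(z*z)))+z)+(y+(((1+x)+(7+a))*(8*(1+7))))) -> ((((36*(1+y))*(72*(z*z)))+z)+(y+(((1+x)+(7+a))*(8*(1+7)))))
Step 4: at RRRR: (1+7) -> 8; overall: ((((36*(1+y))*(72*(z*z)))+z)+(y+(((1+x)+(7+a))*(8*(1+7))))) -> ((((36*(1+y))*(72*(z*z)))+z)+(y+(((1+x)+(7+a))*(8*8))))
Step 5: at RRR: (8*8) -> 64; overall: ((((36*(1+y))*(72*(z*z)))+z)+(y+(((1+x)+(7+a))*(8*8)))) -> ((((36*(1+y))*(72*(z*z)))+z)+(y+(((1+x)+(7+a))*64)))
Fixed point: ((((36*(1+y))*(72*(z*z)))+z)+(y+(((1+x)+(7+a))*64)))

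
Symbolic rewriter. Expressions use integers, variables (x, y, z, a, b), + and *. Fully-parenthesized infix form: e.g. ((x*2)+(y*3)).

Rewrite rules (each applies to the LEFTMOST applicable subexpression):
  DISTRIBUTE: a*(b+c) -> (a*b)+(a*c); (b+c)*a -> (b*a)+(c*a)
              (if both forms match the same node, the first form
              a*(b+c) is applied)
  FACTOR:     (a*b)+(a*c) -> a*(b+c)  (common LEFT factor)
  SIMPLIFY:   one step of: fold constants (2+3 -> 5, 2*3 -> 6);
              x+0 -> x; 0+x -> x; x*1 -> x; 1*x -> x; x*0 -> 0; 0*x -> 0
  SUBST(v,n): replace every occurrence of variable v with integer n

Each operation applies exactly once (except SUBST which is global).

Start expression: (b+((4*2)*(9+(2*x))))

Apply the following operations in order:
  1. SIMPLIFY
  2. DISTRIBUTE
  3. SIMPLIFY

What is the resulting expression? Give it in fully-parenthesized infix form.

Answer: (b+(72+(8*(2*x))))

Derivation:
Start: (b+((4*2)*(9+(2*x))))
Apply SIMPLIFY at RL (target: (4*2)): (b+((4*2)*(9+(2*x)))) -> (b+(8*(9+(2*x))))
Apply DISTRIBUTE at R (target: (8*(9+(2*x)))): (b+(8*(9+(2*x)))) -> (b+((8*9)+(8*(2*x))))
Apply SIMPLIFY at RL (target: (8*9)): (b+((8*9)+(8*(2*x)))) -> (b+(72+(8*(2*x))))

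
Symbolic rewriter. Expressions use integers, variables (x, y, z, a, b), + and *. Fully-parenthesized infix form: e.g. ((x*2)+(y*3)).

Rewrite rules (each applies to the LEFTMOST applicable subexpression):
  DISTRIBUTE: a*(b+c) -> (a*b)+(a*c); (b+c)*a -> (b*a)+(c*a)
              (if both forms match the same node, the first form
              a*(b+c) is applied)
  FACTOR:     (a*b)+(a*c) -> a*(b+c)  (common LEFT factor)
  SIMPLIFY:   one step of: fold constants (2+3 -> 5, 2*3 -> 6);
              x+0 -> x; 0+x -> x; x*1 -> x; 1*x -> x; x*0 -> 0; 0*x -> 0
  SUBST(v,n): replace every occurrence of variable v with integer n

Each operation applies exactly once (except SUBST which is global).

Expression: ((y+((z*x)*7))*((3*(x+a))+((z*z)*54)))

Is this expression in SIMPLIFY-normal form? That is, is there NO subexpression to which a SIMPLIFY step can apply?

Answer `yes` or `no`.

Expression: ((y+((z*x)*7))*((3*(x+a))+((z*z)*54)))
Scanning for simplifiable subexpressions (pre-order)...
  at root: ((y+((z*x)*7))*((3*(x+a))+((z*z)*54))) (not simplifiable)
  at L: (y+((z*x)*7)) (not simplifiable)
  at LR: ((z*x)*7) (not simplifiable)
  at LRL: (z*x) (not simplifiable)
  at R: ((3*(x+a))+((z*z)*54)) (not simplifiable)
  at RL: (3*(x+a)) (not simplifiable)
  at RLR: (x+a) (not simplifiable)
  at RR: ((z*z)*54) (not simplifiable)
  at RRL: (z*z) (not simplifiable)
Result: no simplifiable subexpression found -> normal form.

Answer: yes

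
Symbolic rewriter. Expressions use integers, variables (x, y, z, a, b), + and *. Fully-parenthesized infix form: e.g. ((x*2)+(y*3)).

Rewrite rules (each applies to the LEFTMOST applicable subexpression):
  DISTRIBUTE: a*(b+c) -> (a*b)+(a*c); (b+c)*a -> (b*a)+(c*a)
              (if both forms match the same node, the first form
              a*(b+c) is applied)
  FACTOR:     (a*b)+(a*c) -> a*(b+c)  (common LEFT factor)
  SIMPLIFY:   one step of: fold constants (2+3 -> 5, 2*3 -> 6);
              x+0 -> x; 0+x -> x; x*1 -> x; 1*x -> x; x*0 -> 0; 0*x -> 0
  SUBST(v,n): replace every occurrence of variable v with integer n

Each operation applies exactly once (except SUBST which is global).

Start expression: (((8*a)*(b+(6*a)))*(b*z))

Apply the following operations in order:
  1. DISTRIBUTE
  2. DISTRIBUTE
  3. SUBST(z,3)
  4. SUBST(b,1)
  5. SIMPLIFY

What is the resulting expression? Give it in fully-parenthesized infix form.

Start: (((8*a)*(b+(6*a)))*(b*z))
Apply DISTRIBUTE at L (target: ((8*a)*(b+(6*a)))): (((8*a)*(b+(6*a)))*(b*z)) -> ((((8*a)*b)+((8*a)*(6*a)))*(b*z))
Apply DISTRIBUTE at root (target: ((((8*a)*b)+((8*a)*(6*a)))*(b*z))): ((((8*a)*b)+((8*a)*(6*a)))*(b*z)) -> ((((8*a)*b)*(b*z))+(((8*a)*(6*a))*(b*z)))
Apply SUBST(z,3): ((((8*a)*b)*(b*z))+(((8*a)*(6*a))*(b*z))) -> ((((8*a)*b)*(b*3))+(((8*a)*(6*a))*(b*3)))
Apply SUBST(b,1): ((((8*a)*b)*(b*3))+(((8*a)*(6*a))*(b*3))) -> ((((8*a)*1)*(1*3))+(((8*a)*(6*a))*(1*3)))
Apply SIMPLIFY at LL (target: ((8*a)*1)): ((((8*a)*1)*(1*3))+(((8*a)*(6*a))*(1*3))) -> (((8*a)*(1*3))+(((8*a)*(6*a))*(1*3)))

Answer: (((8*a)*(1*3))+(((8*a)*(6*a))*(1*3)))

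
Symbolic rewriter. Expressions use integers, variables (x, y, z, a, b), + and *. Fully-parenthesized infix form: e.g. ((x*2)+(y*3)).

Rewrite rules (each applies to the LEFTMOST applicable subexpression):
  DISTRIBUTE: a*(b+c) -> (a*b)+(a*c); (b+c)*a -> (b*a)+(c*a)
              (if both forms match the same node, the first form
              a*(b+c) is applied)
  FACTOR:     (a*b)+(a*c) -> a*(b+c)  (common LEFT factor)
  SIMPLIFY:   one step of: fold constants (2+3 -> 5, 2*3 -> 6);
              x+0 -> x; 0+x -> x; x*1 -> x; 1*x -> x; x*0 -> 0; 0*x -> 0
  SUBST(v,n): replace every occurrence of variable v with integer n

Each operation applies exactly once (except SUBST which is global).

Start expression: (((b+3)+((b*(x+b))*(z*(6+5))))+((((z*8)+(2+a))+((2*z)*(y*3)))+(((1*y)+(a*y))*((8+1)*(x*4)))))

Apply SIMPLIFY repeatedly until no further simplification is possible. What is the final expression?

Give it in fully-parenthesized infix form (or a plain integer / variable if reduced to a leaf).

Answer: (((b+3)+((b*(x+b))*(z*11)))+((((z*8)+(2+a))+((2*z)*(y*3)))+((y+(a*y))*(9*(x*4)))))

Derivation:
Start: (((b+3)+((b*(x+b))*(z*(6+5))))+((((z*8)+(2+a))+((2*z)*(y*3)))+(((1*y)+(a*y))*((8+1)*(x*4)))))
Step 1: at LRRR: (6+5) -> 11; overall: (((b+3)+((b*(x+b))*(z*(6+5))))+((((z*8)+(2+a))+((2*z)*(y*3)))+(((1*y)+(a*y))*((8+1)*(x*4))))) -> (((b+3)+((b*(x+b))*(z*11)))+((((z*8)+(2+a))+((2*z)*(y*3)))+(((1*y)+(a*y))*((8+1)*(x*4)))))
Step 2: at RRLL: (1*y) -> y; overall: (((b+3)+((b*(x+b))*(z*11)))+((((z*8)+(2+a))+((2*z)*(y*3)))+(((1*y)+(a*y))*((8+1)*(x*4))))) -> (((b+3)+((b*(x+b))*(z*11)))+((((z*8)+(2+a))+((2*z)*(y*3)))+((y+(a*y))*((8+1)*(x*4)))))
Step 3: at RRRL: (8+1) -> 9; overall: (((b+3)+((b*(x+b))*(z*11)))+((((z*8)+(2+a))+((2*z)*(y*3)))+((y+(a*y))*((8+1)*(x*4))))) -> (((b+3)+((b*(x+b))*(z*11)))+((((z*8)+(2+a))+((2*z)*(y*3)))+((y+(a*y))*(9*(x*4)))))
Fixed point: (((b+3)+((b*(x+b))*(z*11)))+((((z*8)+(2+a))+((2*z)*(y*3)))+((y+(a*y))*(9*(x*4)))))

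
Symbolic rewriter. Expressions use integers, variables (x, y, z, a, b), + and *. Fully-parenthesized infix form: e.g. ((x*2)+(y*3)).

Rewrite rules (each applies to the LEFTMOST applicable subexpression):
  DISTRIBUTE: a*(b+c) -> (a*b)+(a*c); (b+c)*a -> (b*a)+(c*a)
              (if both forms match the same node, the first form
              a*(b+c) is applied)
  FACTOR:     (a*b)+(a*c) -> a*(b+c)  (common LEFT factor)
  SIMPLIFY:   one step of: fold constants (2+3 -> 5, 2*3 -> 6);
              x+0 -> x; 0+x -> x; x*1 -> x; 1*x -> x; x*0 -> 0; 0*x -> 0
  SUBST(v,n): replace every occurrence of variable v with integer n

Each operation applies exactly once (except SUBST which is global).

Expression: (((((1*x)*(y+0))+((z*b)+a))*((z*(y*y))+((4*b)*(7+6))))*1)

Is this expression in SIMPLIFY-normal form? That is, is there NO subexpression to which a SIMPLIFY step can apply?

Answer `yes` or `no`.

Expression: (((((1*x)*(y+0))+((z*b)+a))*((z*(y*y))+((4*b)*(7+6))))*1)
Scanning for simplifiable subexpressions (pre-order)...
  at root: (((((1*x)*(y+0))+((z*b)+a))*((z*(y*y))+((4*b)*(7+6))))*1) (SIMPLIFIABLE)
  at L: ((((1*x)*(y+0))+((z*b)+a))*((z*(y*y))+((4*b)*(7+6)))) (not simplifiable)
  at LL: (((1*x)*(y+0))+((z*b)+a)) (not simplifiable)
  at LLL: ((1*x)*(y+0)) (not simplifiable)
  at LLLL: (1*x) (SIMPLIFIABLE)
  at LLLR: (y+0) (SIMPLIFIABLE)
  at LLR: ((z*b)+a) (not simplifiable)
  at LLRL: (z*b) (not simplifiable)
  at LR: ((z*(y*y))+((4*b)*(7+6))) (not simplifiable)
  at LRL: (z*(y*y)) (not simplifiable)
  at LRLR: (y*y) (not simplifiable)
  at LRR: ((4*b)*(7+6)) (not simplifiable)
  at LRRL: (4*b) (not simplifiable)
  at LRRR: (7+6) (SIMPLIFIABLE)
Found simplifiable subexpr at path root: (((((1*x)*(y+0))+((z*b)+a))*((z*(y*y))+((4*b)*(7+6))))*1)
One SIMPLIFY step would give: ((((1*x)*(y+0))+((z*b)+a))*((z*(y*y))+((4*b)*(7+6))))
-> NOT in normal form.

Answer: no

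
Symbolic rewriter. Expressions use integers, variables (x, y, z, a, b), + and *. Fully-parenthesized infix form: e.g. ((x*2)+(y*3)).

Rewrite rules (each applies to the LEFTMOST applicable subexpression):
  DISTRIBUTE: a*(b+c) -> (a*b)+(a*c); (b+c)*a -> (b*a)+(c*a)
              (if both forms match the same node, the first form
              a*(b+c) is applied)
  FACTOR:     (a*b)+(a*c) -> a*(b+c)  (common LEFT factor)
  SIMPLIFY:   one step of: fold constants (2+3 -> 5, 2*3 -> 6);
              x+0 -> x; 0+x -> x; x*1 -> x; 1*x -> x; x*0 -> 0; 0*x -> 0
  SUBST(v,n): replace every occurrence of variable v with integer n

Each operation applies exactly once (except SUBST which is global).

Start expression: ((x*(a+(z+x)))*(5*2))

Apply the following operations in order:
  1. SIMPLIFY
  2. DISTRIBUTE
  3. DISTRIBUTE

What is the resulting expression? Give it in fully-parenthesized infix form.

Start: ((x*(a+(z+x)))*(5*2))
Apply SIMPLIFY at R (target: (5*2)): ((x*(a+(z+x)))*(5*2)) -> ((x*(a+(z+x)))*10)
Apply DISTRIBUTE at L (target: (x*(a+(z+x)))): ((x*(a+(z+x)))*10) -> (((x*a)+(x*(z+x)))*10)
Apply DISTRIBUTE at root (target: (((x*a)+(x*(z+x)))*10)): (((x*a)+(x*(z+x)))*10) -> (((x*a)*10)+((x*(z+x))*10))

Answer: (((x*a)*10)+((x*(z+x))*10))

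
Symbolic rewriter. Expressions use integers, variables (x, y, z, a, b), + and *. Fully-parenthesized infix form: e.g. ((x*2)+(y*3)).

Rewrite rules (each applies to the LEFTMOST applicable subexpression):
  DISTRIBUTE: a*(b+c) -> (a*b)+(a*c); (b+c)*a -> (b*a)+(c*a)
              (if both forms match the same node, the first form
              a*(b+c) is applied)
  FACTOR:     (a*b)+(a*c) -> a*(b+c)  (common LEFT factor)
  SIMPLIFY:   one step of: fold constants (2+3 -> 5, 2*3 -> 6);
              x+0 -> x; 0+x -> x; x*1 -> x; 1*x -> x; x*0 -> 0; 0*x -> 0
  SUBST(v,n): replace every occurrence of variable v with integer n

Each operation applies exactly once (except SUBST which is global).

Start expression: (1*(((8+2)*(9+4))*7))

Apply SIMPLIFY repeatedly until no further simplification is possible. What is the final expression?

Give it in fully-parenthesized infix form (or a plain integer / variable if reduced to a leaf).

Start: (1*(((8+2)*(9+4))*7))
Step 1: at root: (1*(((8+2)*(9+4))*7)) -> (((8+2)*(9+4))*7); overall: (1*(((8+2)*(9+4))*7)) -> (((8+2)*(9+4))*7)
Step 2: at LL: (8+2) -> 10; overall: (((8+2)*(9+4))*7) -> ((10*(9+4))*7)
Step 3: at LR: (9+4) -> 13; overall: ((10*(9+4))*7) -> ((10*13)*7)
Step 4: at L: (10*13) -> 130; overall: ((10*13)*7) -> (130*7)
Step 5: at root: (130*7) -> 910; overall: (130*7) -> 910
Fixed point: 910

Answer: 910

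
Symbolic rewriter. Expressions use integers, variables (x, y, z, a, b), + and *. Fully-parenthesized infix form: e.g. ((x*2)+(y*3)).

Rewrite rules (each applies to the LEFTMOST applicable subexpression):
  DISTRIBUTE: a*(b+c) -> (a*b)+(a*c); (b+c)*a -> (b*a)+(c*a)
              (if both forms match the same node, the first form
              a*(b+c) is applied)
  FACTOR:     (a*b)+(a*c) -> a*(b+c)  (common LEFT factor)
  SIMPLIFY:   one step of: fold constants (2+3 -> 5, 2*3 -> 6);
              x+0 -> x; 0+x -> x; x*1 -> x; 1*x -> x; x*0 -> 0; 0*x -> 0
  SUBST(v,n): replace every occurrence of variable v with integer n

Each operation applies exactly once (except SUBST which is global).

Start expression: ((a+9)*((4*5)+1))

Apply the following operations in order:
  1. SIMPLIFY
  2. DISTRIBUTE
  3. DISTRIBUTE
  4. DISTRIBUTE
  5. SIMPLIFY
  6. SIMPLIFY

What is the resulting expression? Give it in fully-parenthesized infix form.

Start: ((a+9)*((4*5)+1))
Apply SIMPLIFY at RL (target: (4*5)): ((a+9)*((4*5)+1)) -> ((a+9)*(20+1))
Apply DISTRIBUTE at root (target: ((a+9)*(20+1))): ((a+9)*(20+1)) -> (((a+9)*20)+((a+9)*1))
Apply DISTRIBUTE at L (target: ((a+9)*20)): (((a+9)*20)+((a+9)*1)) -> (((a*20)+(9*20))+((a+9)*1))
Apply DISTRIBUTE at R (target: ((a+9)*1)): (((a*20)+(9*20))+((a+9)*1)) -> (((a*20)+(9*20))+((a*1)+(9*1)))
Apply SIMPLIFY at LR (target: (9*20)): (((a*20)+(9*20))+((a*1)+(9*1))) -> (((a*20)+180)+((a*1)+(9*1)))
Apply SIMPLIFY at RL (target: (a*1)): (((a*20)+180)+((a*1)+(9*1))) -> (((a*20)+180)+(a+(9*1)))

Answer: (((a*20)+180)+(a+(9*1)))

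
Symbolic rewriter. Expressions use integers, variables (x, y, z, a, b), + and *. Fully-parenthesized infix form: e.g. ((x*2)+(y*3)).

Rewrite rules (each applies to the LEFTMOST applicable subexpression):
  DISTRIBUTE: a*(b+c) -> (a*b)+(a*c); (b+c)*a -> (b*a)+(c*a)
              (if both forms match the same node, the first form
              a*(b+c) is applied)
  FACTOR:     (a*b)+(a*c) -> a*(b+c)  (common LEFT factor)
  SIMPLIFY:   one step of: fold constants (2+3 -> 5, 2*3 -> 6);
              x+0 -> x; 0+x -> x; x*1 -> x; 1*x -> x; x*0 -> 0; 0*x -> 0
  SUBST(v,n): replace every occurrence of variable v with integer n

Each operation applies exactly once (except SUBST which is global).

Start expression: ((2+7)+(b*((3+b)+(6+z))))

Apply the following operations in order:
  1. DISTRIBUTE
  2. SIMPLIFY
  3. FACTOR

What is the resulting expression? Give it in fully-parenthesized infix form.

Answer: (9+(b*((3+b)+(6+z))))

Derivation:
Start: ((2+7)+(b*((3+b)+(6+z))))
Apply DISTRIBUTE at R (target: (b*((3+b)+(6+z)))): ((2+7)+(b*((3+b)+(6+z)))) -> ((2+7)+((b*(3+b))+(b*(6+z))))
Apply SIMPLIFY at L (target: (2+7)): ((2+7)+((b*(3+b))+(b*(6+z)))) -> (9+((b*(3+b))+(b*(6+z))))
Apply FACTOR at R (target: ((b*(3+b))+(b*(6+z)))): (9+((b*(3+b))+(b*(6+z)))) -> (9+(b*((3+b)+(6+z))))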